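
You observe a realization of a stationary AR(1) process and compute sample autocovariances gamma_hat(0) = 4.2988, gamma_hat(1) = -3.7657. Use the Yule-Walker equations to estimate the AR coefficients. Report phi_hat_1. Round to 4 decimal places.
\hat\phi_{1} = -0.8760

The Yule-Walker equations for an AR(p) process read, in matrix form,
  Gamma_p phi = r_p,   with   (Gamma_p)_{ij} = gamma(|i - j|),
                       (r_p)_i = gamma(i),   i,j = 1..p.
Substitute the sample gammas (Toeplitz matrix and right-hand side of size 1):
  Gamma_p = [[4.2988]]
  r_p     = [-3.7657]
With p = 1 this is the single equation gamma(0) phi_1 = gamma(1):
  phi_hat_1 = gamma(1) / gamma(0) = -3.7657 / 4.2988 = -0.8760.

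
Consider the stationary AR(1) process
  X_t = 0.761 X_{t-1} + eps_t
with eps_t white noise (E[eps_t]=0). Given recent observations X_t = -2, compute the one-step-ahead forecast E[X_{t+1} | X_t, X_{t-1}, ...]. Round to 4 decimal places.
E[X_{t+1} \mid \mathcal F_t] = -1.5220

For an AR(p) model X_t = c + sum_i phi_i X_{t-i} + eps_t, the
one-step-ahead conditional mean is
  E[X_{t+1} | X_t, ...] = c + sum_i phi_i X_{t+1-i}.
Substitute known values:
  E[X_{t+1} | ...] = (0.761) * (-2)
                   = -1.5220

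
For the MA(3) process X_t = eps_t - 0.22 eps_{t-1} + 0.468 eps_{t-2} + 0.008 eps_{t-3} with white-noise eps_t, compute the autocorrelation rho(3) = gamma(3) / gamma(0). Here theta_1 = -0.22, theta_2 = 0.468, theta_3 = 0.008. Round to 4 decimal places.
\rho(3) = 0.0063

For an MA(q) process with theta_0 = 1, the autocovariance is
  gamma(k) = sigma^2 * sum_{i=0..q-k} theta_i * theta_{i+k},
and rho(k) = gamma(k) / gamma(0). Sigma^2 cancels.
  numerator   = (1)*(0.008) = 0.008.
  denominator = (1)^2 + (-0.22)^2 + (0.468)^2 + (0.008)^2 = 1.267488.
  rho(3) = 0.008 / 1.267488 = 0.0063.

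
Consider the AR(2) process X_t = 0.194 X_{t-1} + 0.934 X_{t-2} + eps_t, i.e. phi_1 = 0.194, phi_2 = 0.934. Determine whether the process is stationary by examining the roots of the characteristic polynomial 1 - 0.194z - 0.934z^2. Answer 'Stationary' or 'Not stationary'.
\text{Not stationary}

The AR(p) characteristic polynomial is P(z) = 1 - 0.194z - 0.934z^2.
Stationarity requires all roots to lie outside the unit circle, i.e. |z| > 1 for every root.
Set 1 + (-0.194) z + (-0.934) z^2 = 0, i.e. a z^2 + b z + c = 0 with a = -0.934, b = -0.194, c = 1.
Discriminant D = b^2 - 4ac = (-0.194)^2 - 4*(-0.934)*1 = 0.037636 - (-3.736) = 3.773636.
D >= 0, so the roots are real: z = (-b +/- sqrt(D)) / (2a) = (0.194 +/- 1.942585) / (-1.868).
  z_1 = (0.194 + 1.942585) / (-1.868) = -1.1438,   |z_1| = 1.1438.
  z_2 = (0.194 - 1.942585) / (-1.868) = 0.9361,   |z_2| = 0.9361.
Moduli of all roots: 1.1438, 0.9361.
All moduli strictly greater than 1? No.
Verdict: Not stationary.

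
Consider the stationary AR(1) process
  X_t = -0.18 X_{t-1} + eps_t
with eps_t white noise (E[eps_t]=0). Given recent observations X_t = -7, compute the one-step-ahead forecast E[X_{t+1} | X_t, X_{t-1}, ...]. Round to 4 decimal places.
E[X_{t+1} \mid \mathcal F_t] = 1.2600

For an AR(p) model X_t = c + sum_i phi_i X_{t-i} + eps_t, the
one-step-ahead conditional mean is
  E[X_{t+1} | X_t, ...] = c + sum_i phi_i X_{t+1-i}.
Substitute known values:
  E[X_{t+1} | ...] = (-0.18) * (-7)
                   = 1.2600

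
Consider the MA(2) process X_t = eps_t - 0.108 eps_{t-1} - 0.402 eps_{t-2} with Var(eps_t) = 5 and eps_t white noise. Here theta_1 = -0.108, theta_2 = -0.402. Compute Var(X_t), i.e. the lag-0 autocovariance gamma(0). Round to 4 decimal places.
\gamma(0) = 5.8663

For an MA(q) process X_t = eps_t + sum_i theta_i eps_{t-i} with
Var(eps_t) = sigma^2, the variance is
  gamma(0) = sigma^2 * (1 + sum_i theta_i^2).
  sum_i theta_i^2 = (-0.108)^2 + (-0.402)^2 = 0.011664 + 0.161604 = 0.173268.
  gamma(0) = 5 * (1 + 0.173268) = 5 * 1.173268 = 5.86634, which rounds to 5.8663.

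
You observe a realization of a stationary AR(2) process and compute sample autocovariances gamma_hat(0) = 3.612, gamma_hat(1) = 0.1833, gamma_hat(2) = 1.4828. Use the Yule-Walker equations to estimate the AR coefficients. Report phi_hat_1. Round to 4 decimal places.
\hat\phi_{1} = 0.0300

The Yule-Walker equations for an AR(p) process read, in matrix form,
  Gamma_p phi = r_p,   with   (Gamma_p)_{ij} = gamma(|i - j|),
                       (r_p)_i = gamma(i),   i,j = 1..p.
Substitute the sample gammas (Toeplitz matrix and right-hand side of size 2):
  Gamma_p = [[3.612, 0.1833], [0.1833, 3.612]]
  r_p     = [0.1833, 1.4828]
Written out:
  3.612 phi_1 + 0.1833 phi_2 = 0.1833
  0.1833 phi_1 + 3.612 phi_2 = 1.4828
Solve by Cramer's rule:
  det = gamma(0)^2 - gamma(1)^2 = (3.612)^2 - (0.1833)^2 = 13.046544 - 0.03359889 = 13.01294511
  phi_hat_1 = [gamma(1) gamma(0) - gamma(1) gamma(2)] / det = [(0.1833)(3.612) - (0.1833)(1.4828)] / 13.01294511 = 0.39028236 / 13.01294511 = 0.03
  phi_hat_2 = [gamma(0) gamma(2) - gamma(1)^2] / det = [(3.612)(1.4828) - (0.1833)^2] / 13.01294511 = 5.32227471 / 13.01294511 = 0.409
So phi_hat = [0.0300, 0.4090].
Therefore phi_hat_1 = 0.0300.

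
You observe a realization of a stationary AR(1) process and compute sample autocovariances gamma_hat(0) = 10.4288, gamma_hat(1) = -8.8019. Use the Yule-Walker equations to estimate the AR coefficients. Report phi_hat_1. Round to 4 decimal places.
\hat\phi_{1} = -0.8440

The Yule-Walker equations for an AR(p) process read, in matrix form,
  Gamma_p phi = r_p,   with   (Gamma_p)_{ij} = gamma(|i - j|),
                       (r_p)_i = gamma(i),   i,j = 1..p.
Substitute the sample gammas (Toeplitz matrix and right-hand side of size 1):
  Gamma_p = [[10.4288]]
  r_p     = [-8.8019]
With p = 1 this is the single equation gamma(0) phi_1 = gamma(1):
  phi_hat_1 = gamma(1) / gamma(0) = -8.8019 / 10.4288 = -0.8440.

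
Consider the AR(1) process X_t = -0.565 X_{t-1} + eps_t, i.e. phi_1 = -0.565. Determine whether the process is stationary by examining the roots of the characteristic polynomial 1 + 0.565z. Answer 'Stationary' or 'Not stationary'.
\text{Stationary}

The AR(p) characteristic polynomial is P(z) = 1 + 0.565z.
Stationarity requires all roots to lie outside the unit circle, i.e. |z| > 1 for every root.
This is linear in z: 1 + (0.565) z = 0  =>  z = -1/(0.565) = -1.769912,  |z| = 1.769912.
Moduli of all roots: 1.7699.
All moduli strictly greater than 1? Yes.
Verdict: Stationary.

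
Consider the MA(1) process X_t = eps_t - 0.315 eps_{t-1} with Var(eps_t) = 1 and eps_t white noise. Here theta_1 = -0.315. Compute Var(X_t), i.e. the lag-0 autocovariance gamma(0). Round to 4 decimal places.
\gamma(0) = 1.0992

For an MA(q) process X_t = eps_t + sum_i theta_i eps_{t-i} with
Var(eps_t) = sigma^2, the variance is
  gamma(0) = sigma^2 * (1 + sum_i theta_i^2).
  sum_i theta_i^2 = (-0.315)^2 = 0.099225.
  gamma(0) = 1 * (1 + 0.099225) = 1 * 1.099225 = 1.099225, which rounds to 1.0992.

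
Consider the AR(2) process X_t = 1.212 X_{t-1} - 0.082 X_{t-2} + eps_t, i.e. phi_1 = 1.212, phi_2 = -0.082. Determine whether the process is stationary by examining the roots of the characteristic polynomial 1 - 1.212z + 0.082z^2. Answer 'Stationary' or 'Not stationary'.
\text{Not stationary}

The AR(p) characteristic polynomial is P(z) = 1 - 1.212z + 0.082z^2.
Stationarity requires all roots to lie outside the unit circle, i.e. |z| > 1 for every root.
Set 1 + (-1.212) z + (0.082) z^2 = 0, i.e. a z^2 + b z + c = 0 with a = 0.082, b = -1.212, c = 1.
Discriminant D = b^2 - 4ac = (-1.212)^2 - 4*(0.082)*1 = 1.468944 - (0.328) = 1.140944.
D >= 0, so the roots are real: z = (-b +/- sqrt(D)) / (2a) = (1.212 +/- 1.06815) / (0.164).
  z_1 = (1.212 + 1.06815) / (0.164) = 13.9034,   |z_1| = 13.9034.
  z_2 = (1.212 - 1.06815) / (0.164) = 0.8771,   |z_2| = 0.8771.
Moduli of all roots: 13.9034, 0.8771.
All moduli strictly greater than 1? No.
Verdict: Not stationary.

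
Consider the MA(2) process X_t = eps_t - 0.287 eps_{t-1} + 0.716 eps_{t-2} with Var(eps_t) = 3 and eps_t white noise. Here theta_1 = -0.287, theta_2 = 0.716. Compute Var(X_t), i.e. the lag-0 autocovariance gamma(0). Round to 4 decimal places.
\gamma(0) = 4.7851

For an MA(q) process X_t = eps_t + sum_i theta_i eps_{t-i} with
Var(eps_t) = sigma^2, the variance is
  gamma(0) = sigma^2 * (1 + sum_i theta_i^2).
  sum_i theta_i^2 = (-0.287)^2 + (0.716)^2 = 0.082369 + 0.512656 = 0.595025.
  gamma(0) = 3 * (1 + 0.595025) = 3 * 1.595025 = 4.785075, which rounds to 4.7851.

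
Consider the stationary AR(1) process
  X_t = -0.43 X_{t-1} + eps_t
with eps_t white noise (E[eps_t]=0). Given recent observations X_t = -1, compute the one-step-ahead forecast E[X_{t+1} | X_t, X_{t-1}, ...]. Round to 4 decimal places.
E[X_{t+1} \mid \mathcal F_t] = 0.4300

For an AR(p) model X_t = c + sum_i phi_i X_{t-i} + eps_t, the
one-step-ahead conditional mean is
  E[X_{t+1} | X_t, ...] = c + sum_i phi_i X_{t+1-i}.
Substitute known values:
  E[X_{t+1} | ...] = (-0.43) * (-1)
                   = 0.4300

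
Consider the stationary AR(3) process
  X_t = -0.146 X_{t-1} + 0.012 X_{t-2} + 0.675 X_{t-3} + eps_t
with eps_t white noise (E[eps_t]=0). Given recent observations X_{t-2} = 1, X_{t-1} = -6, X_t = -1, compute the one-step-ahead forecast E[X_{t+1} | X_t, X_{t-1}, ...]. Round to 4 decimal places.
E[X_{t+1} \mid \mathcal F_t] = 0.7490

For an AR(p) model X_t = c + sum_i phi_i X_{t-i} + eps_t, the
one-step-ahead conditional mean is
  E[X_{t+1} | X_t, ...] = c + sum_i phi_i X_{t+1-i}.
Substitute known values:
  E[X_{t+1} | ...] = (-0.146) * (-1) + (0.012) * (-6) + (0.675) * (1)
                   = 0.7490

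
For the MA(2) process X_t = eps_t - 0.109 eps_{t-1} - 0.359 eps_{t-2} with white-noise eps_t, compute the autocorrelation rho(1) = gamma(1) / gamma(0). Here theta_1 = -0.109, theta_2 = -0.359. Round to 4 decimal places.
\rho(1) = -0.0612

For an MA(q) process with theta_0 = 1, the autocovariance is
  gamma(k) = sigma^2 * sum_{i=0..q-k} theta_i * theta_{i+k},
and rho(k) = gamma(k) / gamma(0). Sigma^2 cancels.
  numerator   = (1)*(-0.109) + (-0.109)*(-0.359) = -0.069869.
  denominator = (1)^2 + (-0.109)^2 + (-0.359)^2 = 1.140762.
  rho(1) = -0.069869 / 1.140762 = -0.0612.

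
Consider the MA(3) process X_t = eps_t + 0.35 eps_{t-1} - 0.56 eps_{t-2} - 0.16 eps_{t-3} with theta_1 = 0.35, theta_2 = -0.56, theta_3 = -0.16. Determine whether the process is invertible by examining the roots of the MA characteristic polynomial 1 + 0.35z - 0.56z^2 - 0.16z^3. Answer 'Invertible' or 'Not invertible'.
\text{Invertible}

The MA(q) characteristic polynomial is P(z) = 1 + 0.35z - 0.56z^2 - 0.16z^3.
Invertibility requires all roots to lie outside the unit circle, i.e. |z| > 1 for every root.
Degree 3: look for a simple real root z0 first, then factor out (1 - z/z0) and solve the remaining quadratic.
Testing z0 = -1.25: P(-1.25) = 1 + (0.35)(-1.25) + (-0.56)(-1.25)^2 + (-0.16)(-1.25)^3
  = 1 + (-0.4375) + (-0.875) + (0.3125) = 0.  So z_0 = -1.25 is a root, |z_0| = 1.25.
Divide out the factor (1 + 0.8 z) = (1 - z/z0) (since 1/z0 = -0.8):
  P(z) = (1 + 0.8 z)(1 + (-0.45) z + (-0.2) z^2)
  [check: z-coef -0.45 - (-0.8) = 0.35; z^2-coef -0.2 - (-0.8)(-0.45) = -0.56; z^3-coef -(-0.8)(-0.2) = -0.16.]
Remaining roots from the quadratic factor 1 + (-0.45) z + (-0.2) z^2:
  Set 1 + (-0.45) z + (-0.2) z^2 = 0, i.e. a z^2 + b z + c = 0 with a = -0.2, b = -0.45, c = 1.
  Discriminant D = b^2 - 4ac = (-0.45)^2 - 4*(-0.2)*1 = 0.2025 - (-0.8) = 1.0025.
  D >= 0, so the roots are real: z = (-b +/- sqrt(D)) / (2a) = (0.45 +/- 1.001249) / (-0.4).
    z_1 = (0.45 + 1.001249) / (-0.4) = -3.6281,   |z_1| = 3.6281.
    z_2 = (0.45 - 1.001249) / (-0.4) = 1.3781,   |z_2| = 1.3781.
Moduli of all roots: 1.2500, 3.6281, 1.3781.
All moduli strictly greater than 1? Yes.
Verdict: Invertible.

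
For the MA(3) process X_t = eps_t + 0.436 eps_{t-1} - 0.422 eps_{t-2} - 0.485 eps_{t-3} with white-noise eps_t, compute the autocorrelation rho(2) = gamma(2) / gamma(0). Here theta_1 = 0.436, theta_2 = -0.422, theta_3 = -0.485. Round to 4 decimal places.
\rho(2) = -0.3951

For an MA(q) process with theta_0 = 1, the autocovariance is
  gamma(k) = sigma^2 * sum_{i=0..q-k} theta_i * theta_{i+k},
and rho(k) = gamma(k) / gamma(0). Sigma^2 cancels.
  numerator   = (1)*(-0.422) + (0.436)*(-0.485) = -0.63346.
  denominator = (1)^2 + (0.436)^2 + (-0.422)^2 + (-0.485)^2 = 1.603405.
  rho(2) = -0.63346 / 1.603405 = -0.3951.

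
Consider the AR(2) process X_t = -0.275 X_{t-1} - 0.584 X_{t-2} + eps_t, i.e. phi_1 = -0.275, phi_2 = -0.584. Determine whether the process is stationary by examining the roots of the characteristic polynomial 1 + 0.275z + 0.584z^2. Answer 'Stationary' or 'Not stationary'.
\text{Stationary}

The AR(p) characteristic polynomial is P(z) = 1 + 0.275z + 0.584z^2.
Stationarity requires all roots to lie outside the unit circle, i.e. |z| > 1 for every root.
Set 1 + (0.275) z + (0.584) z^2 = 0, i.e. a z^2 + b z + c = 0 with a = 0.584, b = 0.275, c = 1.
Discriminant D = b^2 - 4ac = (0.275)^2 - 4*(0.584)*1 = 0.075625 - (2.336) = -2.260375.
D < 0, so the roots are the complex-conjugate pair z = (-b +/- i sqrt(-D)) / (2a) = -0.2354 +/- 1.2872i.
For a conjugate pair |z|^2 = z * conj(z) = (product of roots) = c/a = 1/(0.584) = 1.712329, so |z| = sqrt(1.712329) = 1.3086 for both roots.
Moduli of all roots: 1.3086, 1.3086.
All moduli strictly greater than 1? Yes.
Verdict: Stationary.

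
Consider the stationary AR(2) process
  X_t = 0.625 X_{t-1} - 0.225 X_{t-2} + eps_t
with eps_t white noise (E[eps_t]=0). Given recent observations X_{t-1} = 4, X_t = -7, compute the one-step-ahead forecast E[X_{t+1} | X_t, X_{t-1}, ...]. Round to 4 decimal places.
E[X_{t+1} \mid \mathcal F_t] = -5.2750

For an AR(p) model X_t = c + sum_i phi_i X_{t-i} + eps_t, the
one-step-ahead conditional mean is
  E[X_{t+1} | X_t, ...] = c + sum_i phi_i X_{t+1-i}.
Substitute known values:
  E[X_{t+1} | ...] = (0.625) * (-7) + (-0.225) * (4)
                   = -5.2750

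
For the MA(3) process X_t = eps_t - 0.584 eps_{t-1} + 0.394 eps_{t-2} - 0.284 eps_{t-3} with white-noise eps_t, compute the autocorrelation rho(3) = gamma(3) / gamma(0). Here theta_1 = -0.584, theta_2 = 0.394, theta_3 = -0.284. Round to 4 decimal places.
\rho(3) = -0.1801

For an MA(q) process with theta_0 = 1, the autocovariance is
  gamma(k) = sigma^2 * sum_{i=0..q-k} theta_i * theta_{i+k},
and rho(k) = gamma(k) / gamma(0). Sigma^2 cancels.
  numerator   = (1)*(-0.284) = -0.284.
  denominator = (1)^2 + (-0.584)^2 + (0.394)^2 + (-0.284)^2 = 1.576948.
  rho(3) = -0.284 / 1.576948 = -0.1801.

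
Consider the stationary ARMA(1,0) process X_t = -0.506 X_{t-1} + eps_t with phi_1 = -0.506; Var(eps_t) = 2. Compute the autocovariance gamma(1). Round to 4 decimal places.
\gamma(1) = -1.3603

Multiply the model equation by X_{t-k} and take expectations. With theta_0 = psi_0 = 1 and psi_j the MA(infinity) weights, this gives
  gamma(k) - sum_i phi_i gamma(k-i) = c_k,
  c_k = sigma^2 * sum_{j=k..q} theta_j psi_{j-k}   (c_k = 0 for k > q),
using gamma(-m) = gamma(m).
Pure AR (q = 0): c_0 = sigma^2 = 2, c_k = 0 for k >= 1.
Equations for k = 0 and k = 1 (AR order 1):
  gamma(0) = phi_1 gamma(1) + c_0
  gamma(1) = phi_1 gamma(0) + c_1
Substituting the second into the first: gamma(0) (1 - phi_1^2) = c_0 + phi_1 c_1, so
  gamma(0) = c_0 / (1 - phi_1^2) = 2 / (1 - (-0.506)^2) = 2 / 0.743964 = 2.688302.
  gamma(1) = phi_1 gamma(0) = (-0.506)(2.688302) = -1.360281.
Therefore gamma(1) = -1.3603 (to 4 decimal places).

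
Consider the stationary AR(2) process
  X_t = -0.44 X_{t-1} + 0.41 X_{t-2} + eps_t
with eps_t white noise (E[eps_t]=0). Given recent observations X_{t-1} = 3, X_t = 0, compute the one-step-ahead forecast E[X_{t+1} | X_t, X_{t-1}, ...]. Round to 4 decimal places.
E[X_{t+1} \mid \mathcal F_t] = 1.2300

For an AR(p) model X_t = c + sum_i phi_i X_{t-i} + eps_t, the
one-step-ahead conditional mean is
  E[X_{t+1} | X_t, ...] = c + sum_i phi_i X_{t+1-i}.
Substitute known values:
  E[X_{t+1} | ...] = (-0.44) * (0) + (0.41) * (3)
                   = 1.2300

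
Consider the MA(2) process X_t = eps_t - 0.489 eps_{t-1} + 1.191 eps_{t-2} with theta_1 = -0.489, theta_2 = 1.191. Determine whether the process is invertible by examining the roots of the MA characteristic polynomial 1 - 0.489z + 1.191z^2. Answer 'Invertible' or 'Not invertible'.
\text{Not invertible}

The MA(q) characteristic polynomial is P(z) = 1 - 0.489z + 1.191z^2.
Invertibility requires all roots to lie outside the unit circle, i.e. |z| > 1 for every root.
Set 1 + (-0.489) z + (1.191) z^2 = 0, i.e. a z^2 + b z + c = 0 with a = 1.191, b = -0.489, c = 1.
Discriminant D = b^2 - 4ac = (-0.489)^2 - 4*(1.191)*1 = 0.239121 - (4.764) = -4.524879.
D < 0, so the roots are the complex-conjugate pair z = (-b +/- i sqrt(-D)) / (2a) = 0.2053 +/- 0.893i.
For a conjugate pair |z|^2 = z * conj(z) = (product of roots) = c/a = 1/(1.191) = 0.839631, so |z| = sqrt(0.839631) = 0.9163 for both roots.
Moduli of all roots: 0.9163, 0.9163.
All moduli strictly greater than 1? No.
Verdict: Not invertible.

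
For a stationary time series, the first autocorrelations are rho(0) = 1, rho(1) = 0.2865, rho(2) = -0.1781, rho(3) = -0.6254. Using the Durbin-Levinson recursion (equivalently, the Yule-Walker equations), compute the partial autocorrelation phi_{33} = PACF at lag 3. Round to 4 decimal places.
\phi_{33} = -0.5671

The PACF at lag k is phi_{kk}, the last component of the solution
to the Yule-Walker system G_k phi = r_k where
  (G_k)_{ij} = rho(|i - j|), (r_k)_i = rho(i), i,j = 1..k.
Equivalently, Durbin-Levinson gives phi_{kk} iteratively:
  phi_{11} = rho(1)
  phi_{kk} = [rho(k) - sum_{j=1..k-1} phi_{k-1,j} rho(k-j)]
            / [1 - sum_{j=1..k-1} phi_{k-1,j} rho(j)],
  phi_{k,j} = phi_{k-1,j} - phi_{kk} phi_{k-1,k-j},  j = 1..k-1.
Step k = 1:
  phi_11 = rho(1) = 0.2865.
Step k = 2:
  phi_22 = [rho(2) - phi_11 rho(1)] / [1 - phi_11 rho(1)] = [-0.1781 - (0.2865)(0.2865)] / [1 - (0.2865)(0.2865)]
         = -0.26018225 / 0.91791775 = -0.283448.
  Update: phi_21 = phi_11 - phi_22 phi_11 = 0.2865 - (-0.283448)(0.2865) = 0.367708.
Step k = 3:
  phi_33 = [rho(3) - phi_21 rho(2) - phi_22 rho(1)] / [1 - phi_21 rho(1) - phi_22 rho(2)]
    numerator   = -0.6254 - (0.367708)(-0.1781) - (-0.283448)(0.2865) = -0.47870327
    denominator = 1 - (0.367708)(0.2865) - (-0.283448)(-0.1781) = 0.84416953
  phi_33 = -0.47870327 / 0.84416953 = -0.5671.
Therefore phi_{33} = -0.5671.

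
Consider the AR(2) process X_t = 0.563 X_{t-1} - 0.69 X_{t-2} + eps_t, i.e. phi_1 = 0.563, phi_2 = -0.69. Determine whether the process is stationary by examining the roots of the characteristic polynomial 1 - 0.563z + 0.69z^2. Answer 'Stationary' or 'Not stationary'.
\text{Stationary}

The AR(p) characteristic polynomial is P(z) = 1 - 0.563z + 0.69z^2.
Stationarity requires all roots to lie outside the unit circle, i.e. |z| > 1 for every root.
Set 1 + (-0.563) z + (0.69) z^2 = 0, i.e. a z^2 + b z + c = 0 with a = 0.69, b = -0.563, c = 1.
Discriminant D = b^2 - 4ac = (-0.563)^2 - 4*(0.69)*1 = 0.316969 - (2.76) = -2.443031.
D < 0, so the roots are the complex-conjugate pair z = (-b +/- i sqrt(-D)) / (2a) = 0.408 +/- 1.1326i.
For a conjugate pair |z|^2 = z * conj(z) = (product of roots) = c/a = 1/(0.69) = 1.449275, so |z| = sqrt(1.449275) = 1.2039 for both roots.
Moduli of all roots: 1.2039, 1.2039.
All moduli strictly greater than 1? Yes.
Verdict: Stationary.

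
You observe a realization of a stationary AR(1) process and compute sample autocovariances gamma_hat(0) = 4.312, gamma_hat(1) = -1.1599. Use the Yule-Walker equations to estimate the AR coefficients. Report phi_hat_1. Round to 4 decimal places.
\hat\phi_{1} = -0.2690

The Yule-Walker equations for an AR(p) process read, in matrix form,
  Gamma_p phi = r_p,   with   (Gamma_p)_{ij} = gamma(|i - j|),
                       (r_p)_i = gamma(i),   i,j = 1..p.
Substitute the sample gammas (Toeplitz matrix and right-hand side of size 1):
  Gamma_p = [[4.312]]
  r_p     = [-1.1599]
With p = 1 this is the single equation gamma(0) phi_1 = gamma(1):
  phi_hat_1 = gamma(1) / gamma(0) = -1.1599 / 4.312 = -0.2690.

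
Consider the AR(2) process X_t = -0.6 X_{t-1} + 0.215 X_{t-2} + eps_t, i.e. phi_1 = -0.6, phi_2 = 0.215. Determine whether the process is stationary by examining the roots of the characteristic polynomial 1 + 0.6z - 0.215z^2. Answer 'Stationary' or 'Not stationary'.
\text{Stationary}

The AR(p) characteristic polynomial is P(z) = 1 + 0.6z - 0.215z^2.
Stationarity requires all roots to lie outside the unit circle, i.e. |z| > 1 for every root.
Set 1 + (0.6) z + (-0.215) z^2 = 0, i.e. a z^2 + b z + c = 0 with a = -0.215, b = 0.6, c = 1.
Discriminant D = b^2 - 4ac = (0.6)^2 - 4*(-0.215)*1 = 0.36 - (-0.86) = 1.22.
D >= 0, so the roots are real: z = (-b +/- sqrt(D)) / (2a) = (-0.6 +/- 1.104536) / (-0.43).
  z_1 = (-0.6 + 1.104536) / (-0.43) = -1.1733,   |z_1| = 1.1733.
  z_2 = (-0.6 - 1.104536) / (-0.43) = 3.964,   |z_2| = 3.964.
Moduli of all roots: 1.1733, 3.9640.
All moduli strictly greater than 1? Yes.
Verdict: Stationary.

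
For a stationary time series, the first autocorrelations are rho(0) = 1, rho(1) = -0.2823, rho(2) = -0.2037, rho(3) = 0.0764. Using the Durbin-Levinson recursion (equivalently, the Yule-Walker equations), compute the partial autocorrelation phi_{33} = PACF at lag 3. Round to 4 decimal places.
\phi_{33} = -0.1029

The PACF at lag k is phi_{kk}, the last component of the solution
to the Yule-Walker system G_k phi = r_k where
  (G_k)_{ij} = rho(|i - j|), (r_k)_i = rho(i), i,j = 1..k.
Equivalently, Durbin-Levinson gives phi_{kk} iteratively:
  phi_{11} = rho(1)
  phi_{kk} = [rho(k) - sum_{j=1..k-1} phi_{k-1,j} rho(k-j)]
            / [1 - sum_{j=1..k-1} phi_{k-1,j} rho(j)],
  phi_{k,j} = phi_{k-1,j} - phi_{kk} phi_{k-1,k-j},  j = 1..k-1.
Step k = 1:
  phi_11 = rho(1) = -0.2823.
Step k = 2:
  phi_22 = [rho(2) - phi_11 rho(1)] / [1 - phi_11 rho(1)] = [-0.2037 - (-0.2823)(-0.2823)] / [1 - (-0.2823)(-0.2823)]
         = -0.28339329 / 0.92030671 = -0.307934.
  Update: phi_21 = phi_11 - phi_22 phi_11 = -0.2823 - (-0.307934)(-0.2823) = -0.36923.
Step k = 3:
  phi_33 = [rho(3) - phi_21 rho(2) - phi_22 rho(1)] / [1 - phi_21 rho(1) - phi_22 rho(2)]
    numerator   = 0.0764 - (-0.36923)(-0.2037) - (-0.307934)(-0.2823) = -0.08574171
    denominator = 1 - (-0.36923)(-0.2823) - (-0.307934)(-0.2037) = 0.83304042
  phi_33 = -0.08574171 / 0.83304042 = -0.1029.
Therefore phi_{33} = -0.1029.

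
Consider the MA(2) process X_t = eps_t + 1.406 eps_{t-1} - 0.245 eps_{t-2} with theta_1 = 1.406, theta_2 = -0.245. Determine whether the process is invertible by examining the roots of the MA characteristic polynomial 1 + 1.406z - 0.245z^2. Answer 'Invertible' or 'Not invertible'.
\text{Not invertible}

The MA(q) characteristic polynomial is P(z) = 1 + 1.406z - 0.245z^2.
Invertibility requires all roots to lie outside the unit circle, i.e. |z| > 1 for every root.
Set 1 + (1.406) z + (-0.245) z^2 = 0, i.e. a z^2 + b z + c = 0 with a = -0.245, b = 1.406, c = 1.
Discriminant D = b^2 - 4ac = (1.406)^2 - 4*(-0.245)*1 = 1.976836 - (-0.98) = 2.956836.
D >= 0, so the roots are real: z = (-b +/- sqrt(D)) / (2a) = (-1.406 +/- 1.719545) / (-0.49).
  z_1 = (-1.406 + 1.719545) / (-0.49) = -0.6399,   |z_1| = 0.6399.
  z_2 = (-1.406 - 1.719545) / (-0.49) = 6.3787,   |z_2| = 6.3787.
Moduli of all roots: 0.6399, 6.3787.
All moduli strictly greater than 1? No.
Verdict: Not invertible.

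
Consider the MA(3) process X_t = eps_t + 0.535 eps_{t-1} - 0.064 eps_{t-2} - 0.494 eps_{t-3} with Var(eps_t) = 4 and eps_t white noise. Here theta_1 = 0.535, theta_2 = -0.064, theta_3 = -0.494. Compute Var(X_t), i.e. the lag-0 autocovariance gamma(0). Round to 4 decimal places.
\gamma(0) = 6.1374

For an MA(q) process X_t = eps_t + sum_i theta_i eps_{t-i} with
Var(eps_t) = sigma^2, the variance is
  gamma(0) = sigma^2 * (1 + sum_i theta_i^2).
  sum_i theta_i^2 = (0.535)^2 + (-0.064)^2 + (-0.494)^2 = 0.286225 + 0.004096 + 0.244036 = 0.534357.
  gamma(0) = 4 * (1 + 0.534357) = 4 * 1.534357 = 6.137428, which rounds to 6.1374.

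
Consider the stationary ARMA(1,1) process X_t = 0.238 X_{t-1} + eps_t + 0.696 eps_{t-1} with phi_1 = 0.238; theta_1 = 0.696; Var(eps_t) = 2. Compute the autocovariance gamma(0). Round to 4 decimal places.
\gamma(0) = 3.8495

Multiply the model equation by X_{t-k} and take expectations. With theta_0 = psi_0 = 1 and psi_j the MA(infinity) weights, this gives
  gamma(k) - sum_i phi_i gamma(k-i) = c_k,
  c_k = sigma^2 * sum_{j=k..q} theta_j psi_{j-k}   (c_k = 0 for k > q),
using gamma(-m) = gamma(m).
psi-weights needed (psi_j = theta_j + sum_i phi_i psi_{j-i}):
  psi_1 = theta_1 + phi_1 = 0.696 + (0.238) = 0.934
Right-hand sides:
  c_0 = sigma^2 (1 + theta_1 psi_1) = 2 * (1 + (0.696)(0.934)) = 2 * 1.650064 = 3.300128
  c_1 = sigma^2 theta_1 = 2 * (0.696) = 1.392
  c_2 = 0
Equations for k = 0 and k = 1 (AR order 1):
  gamma(0) = phi_1 gamma(1) + c_0
  gamma(1) = phi_1 gamma(0) + c_1
Substituting the second into the first: gamma(0) (1 - phi_1^2) = c_0 + phi_1 c_1, so
  gamma(0) = (c_0 + phi_1 c_1) / (1 - phi_1^2) = (3.300128 + (0.238)(1.392)) / (1 - (0.238)^2) = 3.631424 / 0.943356 = 3.849474.
Therefore gamma(0) = 3.8495 (to 4 decimal places).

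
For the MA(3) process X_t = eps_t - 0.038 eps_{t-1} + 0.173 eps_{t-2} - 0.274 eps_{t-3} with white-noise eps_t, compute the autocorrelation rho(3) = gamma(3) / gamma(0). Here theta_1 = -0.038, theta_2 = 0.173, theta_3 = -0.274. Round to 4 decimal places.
\rho(3) = -0.2476

For an MA(q) process with theta_0 = 1, the autocovariance is
  gamma(k) = sigma^2 * sum_{i=0..q-k} theta_i * theta_{i+k},
and rho(k) = gamma(k) / gamma(0). Sigma^2 cancels.
  numerator   = (1)*(-0.274) = -0.274.
  denominator = (1)^2 + (-0.038)^2 + (0.173)^2 + (-0.274)^2 = 1.106449.
  rho(3) = -0.274 / 1.106449 = -0.2476.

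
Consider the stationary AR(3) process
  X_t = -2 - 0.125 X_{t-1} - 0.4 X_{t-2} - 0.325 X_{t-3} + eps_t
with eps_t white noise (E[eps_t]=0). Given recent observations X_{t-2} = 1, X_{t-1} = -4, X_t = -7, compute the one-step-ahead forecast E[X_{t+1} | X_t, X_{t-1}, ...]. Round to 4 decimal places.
E[X_{t+1} \mid \mathcal F_t] = 0.1500

For an AR(p) model X_t = c + sum_i phi_i X_{t-i} + eps_t, the
one-step-ahead conditional mean is
  E[X_{t+1} | X_t, ...] = c + sum_i phi_i X_{t+1-i}.
Substitute known values:
  E[X_{t+1} | ...] = -2 + (-0.125) * (-7) + (-0.4) * (-4) + (-0.325) * (1)
                   = 0.1500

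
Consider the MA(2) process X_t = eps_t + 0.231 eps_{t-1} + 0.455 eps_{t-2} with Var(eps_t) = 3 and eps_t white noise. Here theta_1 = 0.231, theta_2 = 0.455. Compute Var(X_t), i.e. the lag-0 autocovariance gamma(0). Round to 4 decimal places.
\gamma(0) = 3.7812

For an MA(q) process X_t = eps_t + sum_i theta_i eps_{t-i} with
Var(eps_t) = sigma^2, the variance is
  gamma(0) = sigma^2 * (1 + sum_i theta_i^2).
  sum_i theta_i^2 = (0.231)^2 + (0.455)^2 = 0.053361 + 0.207025 = 0.260386.
  gamma(0) = 3 * (1 + 0.260386) = 3 * 1.260386 = 3.781158, which rounds to 3.7812.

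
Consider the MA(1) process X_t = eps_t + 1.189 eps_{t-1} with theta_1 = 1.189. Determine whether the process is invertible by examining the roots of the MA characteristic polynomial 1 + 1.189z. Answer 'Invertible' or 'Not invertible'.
\text{Not invertible}

The MA(q) characteristic polynomial is P(z) = 1 + 1.189z.
Invertibility requires all roots to lie outside the unit circle, i.e. |z| > 1 for every root.
This is linear in z: 1 + (1.189) z = 0  =>  z = -1/(1.189) = -0.841043,  |z| = 0.841043.
Moduli of all roots: 0.8410.
All moduli strictly greater than 1? No.
Verdict: Not invertible.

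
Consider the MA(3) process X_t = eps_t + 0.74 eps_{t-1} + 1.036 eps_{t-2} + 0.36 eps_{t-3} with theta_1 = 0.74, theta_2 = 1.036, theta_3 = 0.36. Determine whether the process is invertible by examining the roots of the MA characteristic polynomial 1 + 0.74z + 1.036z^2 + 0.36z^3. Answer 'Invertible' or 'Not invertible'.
\text{Invertible}

The MA(q) characteristic polynomial is P(z) = 1 + 0.74z + 1.036z^2 + 0.36z^3.
Invertibility requires all roots to lie outside the unit circle, i.e. |z| > 1 for every root.
Degree 3: look for a simple real root z0 first, then factor out (1 - z/z0) and solve the remaining quadratic.
Testing z0 = -2.5: P(-2.5) = 1 + (0.74)(-2.5) + (1.036)(-2.5)^2 + (0.36)(-2.5)^3
  = 1 + (-1.85) + (6.475) + (-5.625) = 0.  So z_0 = -2.5 is a root, |z_0| = 2.5.
Divide out the factor (1 + 0.4 z) = (1 - z/z0) (since 1/z0 = -0.4):
  P(z) = (1 + 0.4 z)(1 + (0.34) z + (0.9) z^2)
  [check: z-coef 0.34 - (-0.4) = 0.74; z^2-coef 0.9 - (-0.4)(0.34) = 1.036; z^3-coef -(-0.4)(0.9) = 0.36.]
Remaining roots from the quadratic factor 1 + (0.34) z + (0.9) z^2:
  Set 1 + (0.34) z + (0.9) z^2 = 0, i.e. a z^2 + b z + c = 0 with a = 0.9, b = 0.34, c = 1.
  Discriminant D = b^2 - 4ac = (0.34)^2 - 4*(0.9)*1 = 0.1156 - (3.6) = -3.4844.
  D < 0, so the roots are the complex-conjugate pair z = (-b +/- i sqrt(-D)) / (2a) = -0.1889 +/- 1.037i.
  For a conjugate pair |z|^2 = z * conj(z) = (product of roots) = c/a = 1/(0.9) = 1.111111, so |z| = sqrt(1.111111) = 1.0541 for both roots.
Moduli of all roots: 2.5000, 1.0541, 1.0541.
All moduli strictly greater than 1? Yes.
Verdict: Invertible.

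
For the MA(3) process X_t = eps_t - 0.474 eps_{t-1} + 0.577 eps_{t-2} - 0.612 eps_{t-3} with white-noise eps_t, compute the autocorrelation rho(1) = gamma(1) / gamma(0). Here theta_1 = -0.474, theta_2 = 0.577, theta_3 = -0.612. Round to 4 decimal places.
\rho(1) = -0.5696

For an MA(q) process with theta_0 = 1, the autocovariance is
  gamma(k) = sigma^2 * sum_{i=0..q-k} theta_i * theta_{i+k},
and rho(k) = gamma(k) / gamma(0). Sigma^2 cancels.
  numerator   = (1)*(-0.474) + (-0.474)*(0.577) + (0.577)*(-0.612) = -1.100622.
  denominator = (1)^2 + (-0.474)^2 + (0.577)^2 + (-0.612)^2 = 1.932149.
  rho(1) = -1.100622 / 1.932149 = -0.5696.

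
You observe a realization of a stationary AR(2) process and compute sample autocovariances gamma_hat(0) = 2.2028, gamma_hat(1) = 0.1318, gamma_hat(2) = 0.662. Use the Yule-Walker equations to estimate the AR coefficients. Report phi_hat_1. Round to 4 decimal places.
\hat\phi_{1} = 0.0420

The Yule-Walker equations for an AR(p) process read, in matrix form,
  Gamma_p phi = r_p,   with   (Gamma_p)_{ij} = gamma(|i - j|),
                       (r_p)_i = gamma(i),   i,j = 1..p.
Substitute the sample gammas (Toeplitz matrix and right-hand side of size 2):
  Gamma_p = [[2.2028, 0.1318], [0.1318, 2.2028]]
  r_p     = [0.1318, 0.662]
Written out:
  2.2028 phi_1 + 0.1318 phi_2 = 0.1318
  0.1318 phi_1 + 2.2028 phi_2 = 0.662
Solve by Cramer's rule:
  det = gamma(0)^2 - gamma(1)^2 = (2.2028)^2 - (0.1318)^2 = 4.85232784 - 0.01737124 = 4.8349566
  phi_hat_1 = [gamma(1) gamma(0) - gamma(1) gamma(2)] / det = [(0.1318)(2.2028) - (0.1318)(0.662)] / 4.8349566 = 0.20307744 / 4.8349566 = 0.042
  phi_hat_2 = [gamma(0) gamma(2) - gamma(1)^2] / det = [(2.2028)(0.662) - (0.1318)^2] / 4.8349566 = 1.44088236 / 4.8349566 = 0.298
So phi_hat = [0.0420, 0.2980].
Therefore phi_hat_1 = 0.0420.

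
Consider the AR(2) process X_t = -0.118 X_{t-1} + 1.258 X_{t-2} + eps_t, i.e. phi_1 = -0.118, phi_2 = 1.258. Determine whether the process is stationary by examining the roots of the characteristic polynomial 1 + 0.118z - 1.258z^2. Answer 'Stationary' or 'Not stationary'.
\text{Not stationary}

The AR(p) characteristic polynomial is P(z) = 1 + 0.118z - 1.258z^2.
Stationarity requires all roots to lie outside the unit circle, i.e. |z| > 1 for every root.
Set 1 + (0.118) z + (-1.258) z^2 = 0, i.e. a z^2 + b z + c = 0 with a = -1.258, b = 0.118, c = 1.
Discriminant D = b^2 - 4ac = (0.118)^2 - 4*(-1.258)*1 = 0.013924 - (-5.032) = 5.045924.
D >= 0, so the roots are real: z = (-b +/- sqrt(D)) / (2a) = (-0.118 +/- 2.246313) / (-2.516).
  z_1 = (-0.118 + 2.246313) / (-2.516) = -0.8459,   |z_1| = 0.8459.
  z_2 = (-0.118 - 2.246313) / (-2.516) = 0.9397,   |z_2| = 0.9397.
Moduli of all roots: 0.8459, 0.9397.
All moduli strictly greater than 1? No.
Verdict: Not stationary.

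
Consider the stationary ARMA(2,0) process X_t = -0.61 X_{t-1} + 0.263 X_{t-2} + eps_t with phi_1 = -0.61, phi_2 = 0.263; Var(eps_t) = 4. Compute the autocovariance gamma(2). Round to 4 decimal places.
\gamma(2) = 10.4773

Multiply the model equation by X_{t-k} and take expectations. With theta_0 = psi_0 = 1 and psi_j the MA(infinity) weights, this gives
  gamma(k) - sum_i phi_i gamma(k-i) = c_k,
  c_k = sigma^2 * sum_{j=k..q} theta_j psi_{j-k}   (c_k = 0 for k > q),
using gamma(-m) = gamma(m).
Pure AR (q = 0): c_0 = sigma^2 = 4, c_k = 0 for k >= 1.
Equations for k = 0, 1, 2 (AR order 2, c_2 = 0):
  (E0) gamma(0) = phi_1 gamma(1) + phi_2 gamma(2) + c_0
  (E1) gamma(1) = phi_1 gamma(0) + phi_2 gamma(1) + c_1
  (E2) gamma(2) = phi_1 gamma(1) + phi_2 gamma(0)
From (E1): gamma(1) = A gamma(0) + B with
  A = phi_1 / (1 - phi_2) = -0.61 / 0.737 = -0.82768,   B = c_1 / (1 - phi_2) = 0 / 0.737 = 0.
Insert (E2) into (E0): gamma(0) (1 - phi_2^2) = phi_1 (1 + phi_2) gamma(1) + c_0.
  phi_1 (1 + phi_2) = (-0.61)(1.263) = -0.77043,   1 - phi_2^2 = 0.930831.
Replace gamma(1) by A gamma(0) + B and collect gamma(0):
  gamma(0) [0.930831 - (-0.77043)(-0.82768)] = c_0 = 4
  gamma(0) * 0.293162 = 4
  gamma(0) = 4 / 0.293162 = 13.644349.
  gamma(1) = A gamma(0) = (-0.82768)(13.644349) = -11.293152.
  gamma(2) = phi_1 gamma(1) + phi_2 gamma(0) = (-0.61)(-11.293152) + (0.263)(13.644349) = 10.477286.
Therefore gamma(2) = 10.4773 (to 4 decimal places).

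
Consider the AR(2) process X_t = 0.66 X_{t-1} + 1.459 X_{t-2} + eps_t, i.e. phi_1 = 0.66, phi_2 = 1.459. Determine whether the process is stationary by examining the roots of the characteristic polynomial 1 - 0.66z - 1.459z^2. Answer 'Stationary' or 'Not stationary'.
\text{Not stationary}

The AR(p) characteristic polynomial is P(z) = 1 - 0.66z - 1.459z^2.
Stationarity requires all roots to lie outside the unit circle, i.e. |z| > 1 for every root.
Set 1 + (-0.66) z + (-1.459) z^2 = 0, i.e. a z^2 + b z + c = 0 with a = -1.459, b = -0.66, c = 1.
Discriminant D = b^2 - 4ac = (-0.66)^2 - 4*(-1.459)*1 = 0.4356 - (-5.836) = 6.2716.
D >= 0, so the roots are real: z = (-b +/- sqrt(D)) / (2a) = (0.66 +/- 2.504316) / (-2.918).
  z_1 = (0.66 + 2.504316) / (-2.918) = -1.0844,   |z_1| = 1.0844.
  z_2 = (0.66 - 2.504316) / (-2.918) = 0.632,   |z_2| = 0.632.
Moduli of all roots: 1.0844, 0.6320.
All moduli strictly greater than 1? No.
Verdict: Not stationary.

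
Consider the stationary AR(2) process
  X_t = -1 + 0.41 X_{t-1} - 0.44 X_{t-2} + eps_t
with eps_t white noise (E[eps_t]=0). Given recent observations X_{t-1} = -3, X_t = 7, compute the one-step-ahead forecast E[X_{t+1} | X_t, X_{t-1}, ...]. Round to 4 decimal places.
E[X_{t+1} \mid \mathcal F_t] = 3.1900

For an AR(p) model X_t = c + sum_i phi_i X_{t-i} + eps_t, the
one-step-ahead conditional mean is
  E[X_{t+1} | X_t, ...] = c + sum_i phi_i X_{t+1-i}.
Substitute known values:
  E[X_{t+1} | ...] = -1 + (0.41) * (7) + (-0.44) * (-3)
                   = 3.1900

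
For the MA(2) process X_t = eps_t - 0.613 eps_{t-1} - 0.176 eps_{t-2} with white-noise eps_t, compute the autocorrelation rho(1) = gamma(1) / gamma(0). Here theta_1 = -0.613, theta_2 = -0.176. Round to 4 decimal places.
\rho(1) = -0.3591

For an MA(q) process with theta_0 = 1, the autocovariance is
  gamma(k) = sigma^2 * sum_{i=0..q-k} theta_i * theta_{i+k},
and rho(k) = gamma(k) / gamma(0). Sigma^2 cancels.
  numerator   = (1)*(-0.613) + (-0.613)*(-0.176) = -0.505112.
  denominator = (1)^2 + (-0.613)^2 + (-0.176)^2 = 1.406745.
  rho(1) = -0.505112 / 1.406745 = -0.3591.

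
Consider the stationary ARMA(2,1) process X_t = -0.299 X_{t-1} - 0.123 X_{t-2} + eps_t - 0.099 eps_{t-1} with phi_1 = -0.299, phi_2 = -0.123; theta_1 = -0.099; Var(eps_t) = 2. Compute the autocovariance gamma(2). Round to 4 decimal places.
\gamma(2) = -0.0480

Multiply the model equation by X_{t-k} and take expectations. With theta_0 = psi_0 = 1 and psi_j the MA(infinity) weights, this gives
  gamma(k) - sum_i phi_i gamma(k-i) = c_k,
  c_k = sigma^2 * sum_{j=k..q} theta_j psi_{j-k}   (c_k = 0 for k > q),
using gamma(-m) = gamma(m).
psi-weights needed (psi_j = theta_j + sum_i phi_i psi_{j-i}):
  psi_1 = theta_1 + phi_1 = -0.099 + (-0.299) = -0.398
Right-hand sides:
  c_0 = sigma^2 (1 + theta_1 psi_1) = 2 * (1 + (-0.099)(-0.398)) = 2 * 1.039402 = 2.078804
  c_1 = sigma^2 theta_1 = 2 * (-0.099) = -0.198
  c_2 = 0
Equations for k = 0, 1, 2 (AR order 2, c_2 = 0):
  (E0) gamma(0) = phi_1 gamma(1) + phi_2 gamma(2) + c_0
  (E1) gamma(1) = phi_1 gamma(0) + phi_2 gamma(1) + c_1
  (E2) gamma(2) = phi_1 gamma(1) + phi_2 gamma(0)
From (E1): gamma(1) = A gamma(0) + B with
  A = phi_1 / (1 - phi_2) = -0.299 / 1.123 = -0.266251,   B = c_1 / (1 - phi_2) = -0.198 / 1.123 = -0.176313.
Insert (E2) into (E0): gamma(0) (1 - phi_2^2) = phi_1 (1 + phi_2) gamma(1) + c_0.
  phi_1 (1 + phi_2) = (-0.299)(0.877) = -0.262223,   1 - phi_2^2 = 0.984871.
Replace gamma(1) by A gamma(0) + B and collect gamma(0):
  gamma(0) [0.984871 - (-0.262223)(-0.266251)] = (-0.262223)(-0.176313) + 2.078804
  gamma(0) * 0.915054 = 2.125037
  gamma(0) = 2.125037 / 0.915054 = 2.322309.
  gamma(1) = A gamma(0) + B = (-0.266251)(2.322309) + (-0.176313) = -0.794631.
  gamma(2) = phi_1 gamma(1) + phi_2 gamma(0) = (-0.299)(-0.794631) + (-0.123)(2.322309) = -0.048049.
Therefore gamma(2) = -0.0480 (to 4 decimal places).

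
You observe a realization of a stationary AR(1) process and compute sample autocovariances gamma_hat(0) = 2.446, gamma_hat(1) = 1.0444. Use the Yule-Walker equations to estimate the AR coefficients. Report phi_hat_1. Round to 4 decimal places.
\hat\phi_{1} = 0.4270

The Yule-Walker equations for an AR(p) process read, in matrix form,
  Gamma_p phi = r_p,   with   (Gamma_p)_{ij} = gamma(|i - j|),
                       (r_p)_i = gamma(i),   i,j = 1..p.
Substitute the sample gammas (Toeplitz matrix and right-hand side of size 1):
  Gamma_p = [[2.446]]
  r_p     = [1.0444]
With p = 1 this is the single equation gamma(0) phi_1 = gamma(1):
  phi_hat_1 = gamma(1) / gamma(0) = 1.0444 / 2.446 = 0.4270.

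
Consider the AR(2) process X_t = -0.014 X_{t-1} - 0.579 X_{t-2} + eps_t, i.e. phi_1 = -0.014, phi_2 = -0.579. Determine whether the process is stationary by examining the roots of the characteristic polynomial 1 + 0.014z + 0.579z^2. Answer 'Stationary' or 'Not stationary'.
\text{Stationary}

The AR(p) characteristic polynomial is P(z) = 1 + 0.014z + 0.579z^2.
Stationarity requires all roots to lie outside the unit circle, i.e. |z| > 1 for every root.
Set 1 + (0.014) z + (0.579) z^2 = 0, i.e. a z^2 + b z + c = 0 with a = 0.579, b = 0.014, c = 1.
Discriminant D = b^2 - 4ac = (0.014)^2 - 4*(0.579)*1 = 0.000196 - (2.316) = -2.315804.
D < 0, so the roots are the complex-conjugate pair z = (-b +/- i sqrt(-D)) / (2a) = -0.0121 +/- 1.3141i.
For a conjugate pair |z|^2 = z * conj(z) = (product of roots) = c/a = 1/(0.579) = 1.727116, so |z| = sqrt(1.727116) = 1.3142 for both roots.
Moduli of all roots: 1.3142, 1.3142.
All moduli strictly greater than 1? Yes.
Verdict: Stationary.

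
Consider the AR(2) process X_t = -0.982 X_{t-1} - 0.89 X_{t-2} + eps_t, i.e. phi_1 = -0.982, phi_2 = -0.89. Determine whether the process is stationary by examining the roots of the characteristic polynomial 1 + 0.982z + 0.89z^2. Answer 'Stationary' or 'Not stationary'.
\text{Stationary}

The AR(p) characteristic polynomial is P(z) = 1 + 0.982z + 0.89z^2.
Stationarity requires all roots to lie outside the unit circle, i.e. |z| > 1 for every root.
Set 1 + (0.982) z + (0.89) z^2 = 0, i.e. a z^2 + b z + c = 0 with a = 0.89, b = 0.982, c = 1.
Discriminant D = b^2 - 4ac = (0.982)^2 - 4*(0.89)*1 = 0.964324 - (3.56) = -2.595676.
D < 0, so the roots are the complex-conjugate pair z = (-b +/- i sqrt(-D)) / (2a) = -0.5517 +/- 0.9051i.
For a conjugate pair |z|^2 = z * conj(z) = (product of roots) = c/a = 1/(0.89) = 1.123596, so |z| = sqrt(1.123596) = 1.06 for both roots.
Moduli of all roots: 1.0600, 1.0600.
All moduli strictly greater than 1? Yes.
Verdict: Stationary.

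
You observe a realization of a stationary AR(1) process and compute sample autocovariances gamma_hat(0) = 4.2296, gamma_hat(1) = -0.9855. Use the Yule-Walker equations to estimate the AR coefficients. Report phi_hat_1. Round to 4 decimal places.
\hat\phi_{1} = -0.2330

The Yule-Walker equations for an AR(p) process read, in matrix form,
  Gamma_p phi = r_p,   with   (Gamma_p)_{ij} = gamma(|i - j|),
                       (r_p)_i = gamma(i),   i,j = 1..p.
Substitute the sample gammas (Toeplitz matrix and right-hand side of size 1):
  Gamma_p = [[4.2296]]
  r_p     = [-0.9855]
With p = 1 this is the single equation gamma(0) phi_1 = gamma(1):
  phi_hat_1 = gamma(1) / gamma(0) = -0.9855 / 4.2296 = -0.2330.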